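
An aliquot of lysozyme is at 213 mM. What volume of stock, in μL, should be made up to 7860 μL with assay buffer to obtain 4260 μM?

4260 μM = 4.26 mM.
V₁ = C₂V₂/C₁ = 4.26 × 7860 / 213 = 157 μL.

157 μL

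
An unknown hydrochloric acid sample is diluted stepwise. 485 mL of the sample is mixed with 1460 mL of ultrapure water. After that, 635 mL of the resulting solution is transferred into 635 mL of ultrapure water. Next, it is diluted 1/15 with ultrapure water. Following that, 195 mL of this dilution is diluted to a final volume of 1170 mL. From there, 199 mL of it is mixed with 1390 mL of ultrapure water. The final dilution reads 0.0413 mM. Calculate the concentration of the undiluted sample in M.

0.238 M

Overall dilution factor = 4.010 × 2 × 15 × 6 × 7.985 = 5764.
Original = 0.0413 mM × 5764 = 238 mM = 0.238 M.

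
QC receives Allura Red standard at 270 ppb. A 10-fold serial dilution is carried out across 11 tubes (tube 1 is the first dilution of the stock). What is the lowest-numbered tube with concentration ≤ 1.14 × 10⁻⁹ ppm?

Tube n has concentration 270 ppb / 10ⁿ.
Need 10ⁿ ≥ 270 ppb / 1.14 × 10⁻⁹ ppm = 2.37 × 10⁸, so n ≥ 8.37.
First such tube: n = 9.

tube 9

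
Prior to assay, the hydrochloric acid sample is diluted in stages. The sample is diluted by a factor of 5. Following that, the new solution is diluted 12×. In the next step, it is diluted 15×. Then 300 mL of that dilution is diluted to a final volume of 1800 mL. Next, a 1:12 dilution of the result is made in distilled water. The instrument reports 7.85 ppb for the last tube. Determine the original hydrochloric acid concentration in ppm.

Overall dilution factor = 5 × 12 × 15 × 6 × 12 = 6.48 × 10⁴.
Original = 7.85 ppb × 6.48 × 10⁴ = 5.09 × 10⁵ ppb = 509 ppm.

509 ppm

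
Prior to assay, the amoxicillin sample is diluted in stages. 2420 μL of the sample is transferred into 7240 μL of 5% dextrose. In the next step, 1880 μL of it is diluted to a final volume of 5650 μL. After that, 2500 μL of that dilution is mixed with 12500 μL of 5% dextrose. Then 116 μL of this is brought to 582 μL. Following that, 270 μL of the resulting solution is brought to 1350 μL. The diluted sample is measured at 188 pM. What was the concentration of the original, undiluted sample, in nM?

Overall dilution factor = 3.992 × 3.005 × 6 × 5.017 × 5 = 1806.
Original = 188 pM × 1806 = 3.39 × 10⁵ pM = 339 nM.

339 nM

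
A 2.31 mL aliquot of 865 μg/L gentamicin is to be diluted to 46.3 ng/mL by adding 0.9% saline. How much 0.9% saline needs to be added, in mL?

46.3 ng/mL = 46.3 μg/L.
V₂ = C₁V₁/C₂ = 865 × 2.31 / 46.3 = 43.2 mL.
Diluent to add = V₂ − V₁ = 43.2 − 2.31 = 40.8 mL.

40.8 mL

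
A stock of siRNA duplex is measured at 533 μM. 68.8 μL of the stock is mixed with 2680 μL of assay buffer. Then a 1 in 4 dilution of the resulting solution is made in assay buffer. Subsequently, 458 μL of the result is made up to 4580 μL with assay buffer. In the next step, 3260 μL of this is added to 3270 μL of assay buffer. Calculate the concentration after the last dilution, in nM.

Overall dilution factor = 39.95 × 4 × 10 × 2.003 = 3201.
533 μM / 3201 = 0.167 μM = 167 nM.

167 nM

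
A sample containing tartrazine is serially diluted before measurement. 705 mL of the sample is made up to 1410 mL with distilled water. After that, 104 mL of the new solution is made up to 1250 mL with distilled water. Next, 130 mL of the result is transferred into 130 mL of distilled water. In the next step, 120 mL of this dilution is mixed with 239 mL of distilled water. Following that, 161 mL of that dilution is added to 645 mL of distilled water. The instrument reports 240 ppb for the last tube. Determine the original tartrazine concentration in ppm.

173 ppm

Overall dilution factor = 2 × 12.02 × 2 × 2.992 × 5.006 = 720.
Original = 240 ppb × 720 = 1.73 × 10⁵ ppb = 173 ppm.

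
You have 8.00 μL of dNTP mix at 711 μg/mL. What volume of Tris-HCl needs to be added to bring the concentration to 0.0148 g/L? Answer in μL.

0.0148 g/L = 14.8 μg/mL.
V₂ = C₁V₁/C₂ = 711 × 8.00 / 14.8 = 384 μL.
Diluent to add = V₂ − V₁ = 384 − 8.00 = 376 μL.

376 μL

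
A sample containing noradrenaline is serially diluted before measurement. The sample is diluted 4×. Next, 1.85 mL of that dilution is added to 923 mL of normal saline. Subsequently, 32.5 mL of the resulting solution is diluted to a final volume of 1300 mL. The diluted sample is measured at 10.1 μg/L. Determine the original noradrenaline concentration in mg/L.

Overall dilution factor = 4 × 499.9 × 40 = 8.00 × 10⁴.
Original = 10.1 μg/L × 8.00 × 10⁴ = 8.08 × 10⁵ μg/L = 808 mg/L.

808 mg/L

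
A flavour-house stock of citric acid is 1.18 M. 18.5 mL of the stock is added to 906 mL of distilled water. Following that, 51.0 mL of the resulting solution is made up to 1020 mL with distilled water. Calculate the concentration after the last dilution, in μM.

1180 μM

Overall dilution factor = 49.97 × 20 = 999.
1.18 M / 999 = 1.18 × 10⁻³ M = 1180 μM.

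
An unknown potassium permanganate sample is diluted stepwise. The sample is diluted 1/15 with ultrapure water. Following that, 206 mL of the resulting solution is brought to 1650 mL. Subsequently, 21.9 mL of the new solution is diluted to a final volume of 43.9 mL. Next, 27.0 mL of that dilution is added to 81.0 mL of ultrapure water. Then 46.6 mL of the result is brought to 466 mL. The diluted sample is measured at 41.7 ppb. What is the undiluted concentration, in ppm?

402 ppm

Overall dilution factor = 15 × 8.010 × 2.005 × 4 × 10 = 9634.
Original = 41.7 ppb × 9634 = 4.02 × 10⁵ ppb = 402 ppm.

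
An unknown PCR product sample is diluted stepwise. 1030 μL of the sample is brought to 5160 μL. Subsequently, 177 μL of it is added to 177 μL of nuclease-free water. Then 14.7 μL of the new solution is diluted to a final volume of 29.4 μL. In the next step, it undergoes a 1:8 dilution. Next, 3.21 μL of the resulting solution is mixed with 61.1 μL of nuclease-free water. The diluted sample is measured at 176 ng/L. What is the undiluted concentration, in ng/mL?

Overall dilution factor = 5.010 × 2 × 2 × 8 × 20.03 = 3212.
Original = 176 ng/L × 3212 = 5.65 × 10⁵ ng/L = 565 ng/mL.

565 ng/mL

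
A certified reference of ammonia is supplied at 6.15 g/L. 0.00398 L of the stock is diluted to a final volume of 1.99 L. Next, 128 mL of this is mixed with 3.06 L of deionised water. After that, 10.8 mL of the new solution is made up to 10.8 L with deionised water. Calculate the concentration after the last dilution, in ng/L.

Overall dilution factor = 500 × 24.91 × 1000 = 1.25 × 10⁷.
6.15 g/L / 1.25 × 10⁷ = 4.94 × 10⁻⁷ g/L = 494 ng/L.

494 ng/L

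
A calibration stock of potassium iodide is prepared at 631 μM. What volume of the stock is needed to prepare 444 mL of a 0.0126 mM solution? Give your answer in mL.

0.0126 mM = 12.6 μM.
V₁ = C₂V₂/C₁ = 12.6 × 444 / 631 = 8.87 mL.

8.87 mL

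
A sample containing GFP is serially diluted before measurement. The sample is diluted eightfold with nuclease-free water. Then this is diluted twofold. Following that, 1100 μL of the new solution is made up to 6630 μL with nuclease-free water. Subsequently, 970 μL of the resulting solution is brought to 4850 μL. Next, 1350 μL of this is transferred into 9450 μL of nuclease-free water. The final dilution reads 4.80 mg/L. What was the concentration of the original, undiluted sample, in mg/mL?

Overall dilution factor = 8 × 2 × 6.027 × 5 × 8 = 3857.
Original = 4.80 mg/L × 3857 = 1.85 × 10⁴ mg/L = 18.5 mg/mL.

18.5 mg/mL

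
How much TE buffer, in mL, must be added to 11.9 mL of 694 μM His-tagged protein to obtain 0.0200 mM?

401 mL

0.0200 mM = 20.0 μM.
V₂ = C₁V₁/C₂ = 694 × 11.9 / 20.0 = 413 mL.
Diluent to add = V₂ − V₁ = 413 − 11.9 = 401 mL.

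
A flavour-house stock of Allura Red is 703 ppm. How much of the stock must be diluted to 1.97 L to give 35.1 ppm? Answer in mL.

V₁ = C₂V₂/C₁ = 35.1 × 1.97 / 703 = 0.0984 L = 98.4 mL.

98.4 mL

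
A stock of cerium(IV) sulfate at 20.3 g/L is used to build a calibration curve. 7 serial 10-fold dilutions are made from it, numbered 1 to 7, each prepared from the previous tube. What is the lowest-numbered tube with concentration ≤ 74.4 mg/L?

Tube n has concentration 20.3 g/L / 10ⁿ.
Need 10ⁿ ≥ 20.3 g/L / 74.4 mg/L = 273, so n ≥ 2.44.
First such tube: n = 3.

tube 3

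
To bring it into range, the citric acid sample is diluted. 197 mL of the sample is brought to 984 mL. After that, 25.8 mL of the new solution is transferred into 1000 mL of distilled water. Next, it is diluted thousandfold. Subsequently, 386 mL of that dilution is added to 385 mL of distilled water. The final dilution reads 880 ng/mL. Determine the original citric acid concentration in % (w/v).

Overall dilution factor = 4.995 × 39.76 × 1000 × 1.997 = 3.97 × 10⁵.
Original = 880 ng/mL × 3.97 × 10⁵ = 3.49 × 10⁸ ng/mL = 34.9 % (w/v).

34.9 % (w/v)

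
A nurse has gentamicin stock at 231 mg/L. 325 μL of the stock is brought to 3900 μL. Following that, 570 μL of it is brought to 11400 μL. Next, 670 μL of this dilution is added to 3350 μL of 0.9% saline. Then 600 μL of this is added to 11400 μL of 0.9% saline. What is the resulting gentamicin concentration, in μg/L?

Overall dilution factor = 12 × 20 × 6 × 20 = 2.88 × 10⁴.
231 mg/L / 2.88 × 10⁴ = 8.02 × 10⁻³ mg/L = 8.02 μg/L.

8.02 μg/L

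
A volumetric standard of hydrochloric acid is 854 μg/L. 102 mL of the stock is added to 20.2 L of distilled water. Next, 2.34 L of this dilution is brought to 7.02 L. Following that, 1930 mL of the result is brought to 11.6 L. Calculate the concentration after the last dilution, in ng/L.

238 ng/L

Overall dilution factor = 199.0 × 3 × 6.010 = 3589.
854 μg/L / 3589 = 0.238 μg/L = 238 ng/L.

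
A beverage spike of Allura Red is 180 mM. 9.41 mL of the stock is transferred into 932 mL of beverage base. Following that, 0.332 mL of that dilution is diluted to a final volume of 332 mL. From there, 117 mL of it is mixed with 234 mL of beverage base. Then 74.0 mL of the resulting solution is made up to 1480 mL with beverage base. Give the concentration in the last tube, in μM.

0.0300 μM

Overall dilution factor = 100.0 × 1000 × 3 × 20 = 6.00 × 10⁶.
180 mM / 6.00 × 10⁶ = 3.00 × 10⁻⁵ mM = 0.0300 μM.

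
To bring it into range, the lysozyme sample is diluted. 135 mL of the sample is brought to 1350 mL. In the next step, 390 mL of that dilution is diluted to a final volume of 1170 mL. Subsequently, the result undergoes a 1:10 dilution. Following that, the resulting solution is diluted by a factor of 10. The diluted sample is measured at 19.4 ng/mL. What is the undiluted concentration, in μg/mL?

58.2 μg/mL

Overall dilution factor = 10 × 3 × 10 × 10 = 3000.
Original = 19.4 ng/mL × 3000 = 5.82 × 10⁴ ng/mL = 58.2 μg/mL.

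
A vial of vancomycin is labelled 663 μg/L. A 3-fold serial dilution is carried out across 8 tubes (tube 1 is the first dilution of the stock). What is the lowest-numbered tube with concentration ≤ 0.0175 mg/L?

tube 4

Tube n has concentration 663 μg/L / 3ⁿ.
Need 3ⁿ ≥ 663 μg/L / 0.0175 mg/L = 37.9, so n ≥ 3.31.
First such tube: n = 4.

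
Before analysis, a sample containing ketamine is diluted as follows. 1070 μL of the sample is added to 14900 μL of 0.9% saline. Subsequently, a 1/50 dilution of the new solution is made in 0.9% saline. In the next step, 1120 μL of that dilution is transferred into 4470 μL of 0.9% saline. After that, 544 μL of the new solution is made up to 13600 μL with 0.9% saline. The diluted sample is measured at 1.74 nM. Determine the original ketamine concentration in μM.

162 μM

Overall dilution factor = 14.93 × 50 × 4.991 × 25 = 9.31 × 10⁴.
Original = 1.74 nM × 9.31 × 10⁴ = 1.62 × 10⁵ nM = 162 μM.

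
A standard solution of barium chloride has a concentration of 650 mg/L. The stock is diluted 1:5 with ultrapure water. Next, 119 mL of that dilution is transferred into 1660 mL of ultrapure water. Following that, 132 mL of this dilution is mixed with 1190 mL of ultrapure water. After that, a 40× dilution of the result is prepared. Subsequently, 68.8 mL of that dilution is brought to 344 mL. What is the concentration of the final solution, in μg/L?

4.34 μg/L

Overall dilution factor = 5 × 14.95 × 10.02 × 40 × 5 = 1.50 × 10⁵.
650 mg/L / 1.50 × 10⁵ = 4.34 × 10⁻³ mg/L = 4.34 μg/L.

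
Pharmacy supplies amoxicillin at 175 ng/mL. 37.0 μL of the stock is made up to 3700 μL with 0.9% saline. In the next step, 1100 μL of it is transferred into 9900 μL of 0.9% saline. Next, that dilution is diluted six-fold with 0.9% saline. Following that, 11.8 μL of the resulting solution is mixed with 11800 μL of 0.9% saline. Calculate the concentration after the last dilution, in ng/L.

0.0291 ng/L

Overall dilution factor = 100 × 10 × 6 × 1001 = 6.01 × 10⁶.
175 ng/mL / 6.01 × 10⁶ = 2.91 × 10⁻⁵ ng/mL = 0.0291 ng/L.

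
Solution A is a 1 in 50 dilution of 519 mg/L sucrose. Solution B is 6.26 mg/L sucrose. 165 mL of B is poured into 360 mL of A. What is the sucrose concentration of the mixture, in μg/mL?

9.09 μg/mL

C_A = 519 mg/L / 50 = 10.4 mg/L.
C_mix = (C_A·V_A + C_B·V_B)/(V_A + V_B) = (10.4×360 + 6.26×165) / 525.0 = 9.09 mg/L = 9.09 μg/mL.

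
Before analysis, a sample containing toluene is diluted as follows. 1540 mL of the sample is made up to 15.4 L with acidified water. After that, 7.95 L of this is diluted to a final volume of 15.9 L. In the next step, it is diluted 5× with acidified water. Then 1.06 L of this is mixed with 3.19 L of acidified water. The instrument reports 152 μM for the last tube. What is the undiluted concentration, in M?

Overall dilution factor = 10 × 2 × 5 × 4.009 = 401.
Original = 152 μM × 401 = 6.09 × 10⁴ μM = 0.0609 M.

0.0609 M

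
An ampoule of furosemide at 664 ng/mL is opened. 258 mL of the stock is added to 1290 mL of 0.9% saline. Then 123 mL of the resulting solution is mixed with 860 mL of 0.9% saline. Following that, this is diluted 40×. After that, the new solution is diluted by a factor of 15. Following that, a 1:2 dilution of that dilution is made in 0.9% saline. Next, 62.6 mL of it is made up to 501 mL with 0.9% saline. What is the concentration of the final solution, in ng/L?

1.44 ng/L

Overall dilution factor = 6 × 7.992 × 40 × 15 × 2 × 8.003 = 4.61 × 10⁵.
664 ng/mL / 4.61 × 10⁵ = 1.44 × 10⁻³ ng/mL = 1.44 ng/L.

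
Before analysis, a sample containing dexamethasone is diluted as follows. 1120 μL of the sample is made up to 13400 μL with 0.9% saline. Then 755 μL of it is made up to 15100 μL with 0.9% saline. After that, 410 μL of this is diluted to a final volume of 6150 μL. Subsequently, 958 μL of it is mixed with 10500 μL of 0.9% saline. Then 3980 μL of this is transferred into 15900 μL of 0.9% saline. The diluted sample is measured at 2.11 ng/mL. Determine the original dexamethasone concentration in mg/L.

452 mg/L

Overall dilution factor = 11.96 × 20 × 15 × 11.96 × 4.995 = 2.14 × 10⁵.
Original = 2.11 ng/mL × 2.14 × 10⁵ = 4.52 × 10⁵ ng/mL = 452 mg/L.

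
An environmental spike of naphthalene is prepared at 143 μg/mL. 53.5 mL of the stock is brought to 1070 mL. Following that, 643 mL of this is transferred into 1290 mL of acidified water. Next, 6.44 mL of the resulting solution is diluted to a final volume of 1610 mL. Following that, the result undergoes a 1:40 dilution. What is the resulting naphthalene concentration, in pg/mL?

238 pg/mL

Overall dilution factor = 20 × 3.006 × 250 × 40 = 6.01 × 10⁵.
143 μg/mL / 6.01 × 10⁵ = 2.38 × 10⁻⁴ μg/mL = 238 pg/mL.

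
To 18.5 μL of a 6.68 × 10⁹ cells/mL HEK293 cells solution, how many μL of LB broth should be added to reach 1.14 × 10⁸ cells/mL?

1070 μL

V₂ = C₁V₁/C₂ = 6.68 × 10⁹ × 18.5 / 1.14 × 10⁸ = 1084 μL.
Diluent to add = V₂ − V₁ = 1084 − 18.5 = 1070 μL.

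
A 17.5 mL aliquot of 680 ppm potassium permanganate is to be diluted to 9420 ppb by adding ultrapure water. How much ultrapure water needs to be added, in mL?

9420 ppb = 9.42 ppm.
V₂ = C₁V₁/C₂ = 680 × 17.5 / 9.42 = 1263 mL.
Diluent to add = V₂ − V₁ = 1263 − 17.5 = 1250 mL.

1250 mL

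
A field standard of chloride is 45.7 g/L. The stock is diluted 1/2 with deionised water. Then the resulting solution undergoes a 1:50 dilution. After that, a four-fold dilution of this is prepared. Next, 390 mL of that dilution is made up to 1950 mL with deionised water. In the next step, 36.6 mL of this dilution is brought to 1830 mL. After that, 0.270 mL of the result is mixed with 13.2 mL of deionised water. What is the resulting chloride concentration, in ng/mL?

Overall dilution factor = 2 × 50 × 4 × 5 × 50 × 49.89 = 4.99 × 10⁶.
45.7 g/L / 4.99 × 10⁶ = 9.16 × 10⁻⁶ g/L = 9.16 ng/mL.

9.16 ng/mL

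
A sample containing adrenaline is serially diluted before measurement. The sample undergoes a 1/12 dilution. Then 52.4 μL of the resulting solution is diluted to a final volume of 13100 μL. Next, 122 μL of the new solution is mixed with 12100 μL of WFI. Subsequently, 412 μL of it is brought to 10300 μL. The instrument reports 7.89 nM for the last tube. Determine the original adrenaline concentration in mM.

59.3 mM

Overall dilution factor = 12 × 250 × 100.2 × 25 = 7.51 × 10⁶.
Original = 7.89 nM × 7.51 × 10⁶ = 5.93 × 10⁷ nM = 59.3 mM.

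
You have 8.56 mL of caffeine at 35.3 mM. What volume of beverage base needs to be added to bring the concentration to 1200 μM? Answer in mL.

1200 μM = 1.20 mM.
V₂ = C₁V₁/C₂ = 35.3 × 8.56 / 1.20 = 252 mL.
Diluent to add = V₂ − V₁ = 252 − 8.56 = 243 mL.

243 mL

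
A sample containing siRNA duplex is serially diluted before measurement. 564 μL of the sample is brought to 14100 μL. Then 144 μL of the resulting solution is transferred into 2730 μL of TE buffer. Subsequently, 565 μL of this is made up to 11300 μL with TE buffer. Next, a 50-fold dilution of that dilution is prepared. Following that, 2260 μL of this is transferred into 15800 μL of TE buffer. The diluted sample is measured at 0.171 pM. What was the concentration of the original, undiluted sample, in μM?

Overall dilution factor = 25 × 19.96 × 20 × 50 × 7.991 = 3.99 × 10⁶.
Original = 0.171 pM × 3.99 × 10⁶ = 6.82 × 10⁵ pM = 0.682 μM.

0.682 μM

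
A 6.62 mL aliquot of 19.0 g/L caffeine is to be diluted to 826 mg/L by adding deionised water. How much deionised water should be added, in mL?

826 mg/L = 0.826 g/L.
V₂ = C₁V₁/C₂ = 19.0 × 6.62 / 0.826 = 152 mL.
Diluent to add = V₂ − V₁ = 152 − 6.62 = 146 mL.

146 mL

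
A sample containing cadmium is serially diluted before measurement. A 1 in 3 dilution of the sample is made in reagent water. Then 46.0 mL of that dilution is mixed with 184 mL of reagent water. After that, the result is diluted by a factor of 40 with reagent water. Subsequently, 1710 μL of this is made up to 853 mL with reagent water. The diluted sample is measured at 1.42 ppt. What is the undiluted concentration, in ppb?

Overall dilution factor = 3 × 5 × 40 × 498.8 = 2.99 × 10⁵.
Original = 1.42 ppt × 2.99 × 10⁵ = 4.25 × 10⁵ ppt = 425 ppb.

425 ppb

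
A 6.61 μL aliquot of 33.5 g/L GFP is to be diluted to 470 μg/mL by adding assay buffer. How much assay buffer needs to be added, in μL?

465 μL

470 μg/mL = 0.470 g/L.
V₂ = C₁V₁/C₂ = 33.5 × 6.61 / 0.470 = 471 μL.
Diluent to add = V₂ − V₁ = 471 − 6.61 = 465 μL.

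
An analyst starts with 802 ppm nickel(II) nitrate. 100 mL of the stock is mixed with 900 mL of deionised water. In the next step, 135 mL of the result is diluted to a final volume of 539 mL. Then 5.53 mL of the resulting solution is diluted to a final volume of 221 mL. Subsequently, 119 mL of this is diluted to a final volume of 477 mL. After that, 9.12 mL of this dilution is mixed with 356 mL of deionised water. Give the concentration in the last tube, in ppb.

Overall dilution factor = 10 × 3.993 × 39.96 × 4.008 × 40.04 = 2.56 × 10⁵.
802 ppm / 2.56 × 10⁵ = 3.13 × 10⁻³ ppm = 3.13 ppb.

3.13 ppb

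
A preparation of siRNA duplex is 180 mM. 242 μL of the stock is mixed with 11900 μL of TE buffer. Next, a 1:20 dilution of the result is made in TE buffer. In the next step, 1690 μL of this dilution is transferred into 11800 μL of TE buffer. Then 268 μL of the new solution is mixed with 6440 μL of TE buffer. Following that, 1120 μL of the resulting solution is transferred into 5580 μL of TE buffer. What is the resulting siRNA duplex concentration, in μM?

0.150 μM

Overall dilution factor = 50.17 × 20 × 7.982 × 25.03 × 5.982 = 1.20 × 10⁶.
180 mM / 1.20 × 10⁶ = 1.50 × 10⁻⁴ mM = 0.150 μM.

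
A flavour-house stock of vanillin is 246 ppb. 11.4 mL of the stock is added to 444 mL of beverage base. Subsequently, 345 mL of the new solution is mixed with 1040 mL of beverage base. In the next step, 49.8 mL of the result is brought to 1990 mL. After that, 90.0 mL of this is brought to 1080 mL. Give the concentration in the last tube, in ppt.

3.20 ppt

Overall dilution factor = 39.95 × 4.014 × 39.96 × 12 = 7.69 × 10⁴.
246 ppb / 7.69 × 10⁴ = 3.20 × 10⁻³ ppb = 3.20 ppt.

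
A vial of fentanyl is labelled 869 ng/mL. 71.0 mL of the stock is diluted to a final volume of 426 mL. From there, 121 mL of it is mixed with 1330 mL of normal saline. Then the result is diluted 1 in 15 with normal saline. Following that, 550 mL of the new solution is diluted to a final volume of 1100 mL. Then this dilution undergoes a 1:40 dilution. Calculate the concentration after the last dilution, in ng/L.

10.1 ng/L

Overall dilution factor = 6 × 11.99 × 15 × 2 × 40 = 8.63 × 10⁴.
869 ng/mL / 8.63 × 10⁴ = 0.0101 ng/mL = 10.1 ng/L.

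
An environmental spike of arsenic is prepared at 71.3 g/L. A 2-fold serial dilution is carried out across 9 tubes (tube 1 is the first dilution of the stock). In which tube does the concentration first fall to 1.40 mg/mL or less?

Tube n has concentration 71.3 g/L / 2ⁿ.
Need 2ⁿ ≥ 71.3 g/L / 1.40 mg/mL = 50.9, so n ≥ 5.67.
First such tube: n = 6.

tube 6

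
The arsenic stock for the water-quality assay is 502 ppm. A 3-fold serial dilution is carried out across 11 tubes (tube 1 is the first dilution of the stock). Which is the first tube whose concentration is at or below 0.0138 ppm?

Tube n has concentration 502 ppm / 3ⁿ.
Need 3ⁿ ≥ 502 ppm / 0.0138 ppm = 3.64 × 10⁴, so n ≥ 9.56.
First such tube: n = 10.

tube 10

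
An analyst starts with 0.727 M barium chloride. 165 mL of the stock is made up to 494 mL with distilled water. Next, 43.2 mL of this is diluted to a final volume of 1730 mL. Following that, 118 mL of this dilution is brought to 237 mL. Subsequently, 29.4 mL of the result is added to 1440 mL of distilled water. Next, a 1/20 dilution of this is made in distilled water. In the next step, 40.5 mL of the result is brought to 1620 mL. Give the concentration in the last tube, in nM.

Overall dilution factor = 2.994 × 40.05 × 2.008 × 49.98 × 20 × 40 = 9.63 × 10⁶.
0.727 M / 9.63 × 10⁶ = 7.55 × 10⁻⁸ M = 75.5 nM.

75.5 nM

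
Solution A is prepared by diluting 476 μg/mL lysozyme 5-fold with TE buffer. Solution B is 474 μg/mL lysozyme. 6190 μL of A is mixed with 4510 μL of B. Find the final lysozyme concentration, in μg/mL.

255 μg/mL

C_A = 476 μg/mL / 5 = 95.2 μg/mL.
C_mix = (C_A·V_A + C_B·V_B)/(V_A + V_B) = (95.2×6190 + 474×4510) / 10700 = 255 μg/mL.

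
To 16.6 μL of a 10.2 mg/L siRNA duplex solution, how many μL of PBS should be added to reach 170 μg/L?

170 μg/L = 0.170 mg/L.
V₂ = C₁V₁/C₂ = 10.2 × 16.6 / 0.170 = 996 μL.
Diluent to add = V₂ − V₁ = 996 − 16.6 = 979 μL.

979 μL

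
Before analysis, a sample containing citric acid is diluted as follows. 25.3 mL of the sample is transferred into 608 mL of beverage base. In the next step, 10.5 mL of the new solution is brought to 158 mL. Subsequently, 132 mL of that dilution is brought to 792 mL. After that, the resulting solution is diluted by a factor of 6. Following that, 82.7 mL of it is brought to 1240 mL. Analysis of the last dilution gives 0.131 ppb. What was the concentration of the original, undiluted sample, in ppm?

26.6 ppm

Overall dilution factor = 25.03 × 15.05 × 6 × 6 × 14.99 = 2.03 × 10⁵.
Original = 0.131 ppb × 2.03 × 10⁵ = 2.66 × 10⁴ ppb = 26.6 ppm.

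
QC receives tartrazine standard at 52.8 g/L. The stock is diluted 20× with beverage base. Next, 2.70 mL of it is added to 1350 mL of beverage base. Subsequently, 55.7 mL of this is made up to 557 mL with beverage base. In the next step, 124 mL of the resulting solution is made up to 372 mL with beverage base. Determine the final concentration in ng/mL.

Overall dilution factor = 20 × 501 × 10 × 3 = 3.01 × 10⁵.
52.8 g/L / 3.01 × 10⁵ = 1.76 × 10⁻⁴ g/L = 176 ng/mL.

176 ng/mL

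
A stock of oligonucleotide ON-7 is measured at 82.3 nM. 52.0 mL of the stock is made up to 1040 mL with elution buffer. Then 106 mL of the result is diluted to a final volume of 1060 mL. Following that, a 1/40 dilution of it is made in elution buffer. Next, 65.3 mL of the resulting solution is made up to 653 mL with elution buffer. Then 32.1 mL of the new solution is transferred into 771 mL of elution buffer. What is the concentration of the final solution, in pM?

Overall dilution factor = 20 × 10 × 40 × 10 × 25.02 = 2.00 × 10⁶.
82.3 nM / 2.00 × 10⁶ = 4.11 × 10⁻⁵ nM = 0.0411 pM.

0.0411 pM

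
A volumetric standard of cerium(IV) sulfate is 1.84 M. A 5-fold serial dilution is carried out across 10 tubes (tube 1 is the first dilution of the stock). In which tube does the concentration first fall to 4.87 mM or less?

tube 4

Tube n has concentration 1.84 M / 5ⁿ.
Need 5ⁿ ≥ 1.84 M / 4.87 mM = 378, so n ≥ 3.69.
First such tube: n = 4.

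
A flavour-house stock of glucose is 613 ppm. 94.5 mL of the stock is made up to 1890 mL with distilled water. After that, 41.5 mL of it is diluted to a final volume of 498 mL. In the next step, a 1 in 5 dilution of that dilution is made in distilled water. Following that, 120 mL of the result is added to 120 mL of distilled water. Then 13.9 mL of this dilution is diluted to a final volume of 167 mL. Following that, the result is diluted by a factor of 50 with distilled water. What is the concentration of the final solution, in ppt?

Overall dilution factor = 20 × 12 × 5 × 2 × 12.01 × 50 = 1.44 × 10⁶.
613 ppm / 1.44 × 10⁶ = 4.25 × 10⁻⁴ ppm = 425 ppt.

425 ppt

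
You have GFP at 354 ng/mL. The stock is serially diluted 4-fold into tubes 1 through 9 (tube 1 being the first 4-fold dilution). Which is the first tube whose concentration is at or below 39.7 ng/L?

tube 7

Tube n has concentration 354 ng/mL / 4ⁿ.
Need 4ⁿ ≥ 354 ng/mL / 39.7 ng/L = 8917, so n ≥ 6.56.
First such tube: n = 7.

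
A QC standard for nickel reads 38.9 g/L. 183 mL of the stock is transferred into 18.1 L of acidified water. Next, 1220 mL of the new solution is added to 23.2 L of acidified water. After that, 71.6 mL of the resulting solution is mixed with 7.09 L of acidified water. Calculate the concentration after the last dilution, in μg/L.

194 μg/L

Overall dilution factor = 99.91 × 20.02 × 100.0 = 2.00 × 10⁵.
38.9 g/L / 2.00 × 10⁵ = 1.94 × 10⁻⁴ g/L = 194 μg/L.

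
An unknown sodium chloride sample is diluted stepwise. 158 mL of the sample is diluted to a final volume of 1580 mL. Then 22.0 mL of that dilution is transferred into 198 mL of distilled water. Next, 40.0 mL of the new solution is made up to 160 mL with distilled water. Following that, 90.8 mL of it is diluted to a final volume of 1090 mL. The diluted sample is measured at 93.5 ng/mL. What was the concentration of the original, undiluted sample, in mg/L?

Overall dilution factor = 10 × 10 × 4 × 12.00 = 4802.
Original = 93.5 ng/mL × 4802 = 4.49 × 10⁵ ng/mL = 449 mg/L.

449 mg/L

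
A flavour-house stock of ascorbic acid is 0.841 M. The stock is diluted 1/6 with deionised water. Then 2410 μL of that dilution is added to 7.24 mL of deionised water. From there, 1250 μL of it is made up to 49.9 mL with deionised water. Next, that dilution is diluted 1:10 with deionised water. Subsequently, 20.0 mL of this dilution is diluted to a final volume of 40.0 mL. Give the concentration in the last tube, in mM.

0.0438 mM

Overall dilution factor = 6 × 4.004 × 39.92 × 10 × 2 = 1.92 × 10⁴.
0.841 M / 1.92 × 10⁴ = 4.38 × 10⁻⁵ M = 0.0438 mM.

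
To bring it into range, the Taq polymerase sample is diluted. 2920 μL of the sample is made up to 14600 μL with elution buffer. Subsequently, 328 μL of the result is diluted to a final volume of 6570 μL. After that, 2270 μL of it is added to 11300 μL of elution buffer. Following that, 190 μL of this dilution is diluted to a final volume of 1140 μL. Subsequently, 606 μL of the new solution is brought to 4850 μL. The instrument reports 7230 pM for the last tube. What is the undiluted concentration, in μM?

208 μM

Overall dilution factor = 5 × 20.03 × 5.978 × 6 × 8.003 = 2.87 × 10⁴.
Original = 7230 pM × 2.87 × 10⁴ = 2.08 × 10⁸ pM = 208 μM.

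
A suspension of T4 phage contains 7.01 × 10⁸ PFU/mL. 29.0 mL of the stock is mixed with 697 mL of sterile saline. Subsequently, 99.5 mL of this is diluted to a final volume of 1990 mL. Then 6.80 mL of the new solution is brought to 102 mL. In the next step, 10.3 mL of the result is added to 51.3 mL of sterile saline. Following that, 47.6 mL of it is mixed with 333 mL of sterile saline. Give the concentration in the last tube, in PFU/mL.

1950 PFU/mL

Overall dilution factor = 25.03 × 20 × 15 × 5.981 × 7.996 = 3.59 × 10⁵.
7.01 × 10⁸ PFU/mL / 3.59 × 10⁵ = 1950 PFU/mL.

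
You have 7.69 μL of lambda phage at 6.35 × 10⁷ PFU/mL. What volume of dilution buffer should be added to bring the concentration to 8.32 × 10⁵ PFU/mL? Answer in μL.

V₂ = C₁V₁/C₂ = 6.35 × 10⁷ × 7.69 / 8.32 × 10⁵ = 587 μL.
Diluent to add = V₂ − V₁ = 587 − 7.69 = 579 μL.

579 μL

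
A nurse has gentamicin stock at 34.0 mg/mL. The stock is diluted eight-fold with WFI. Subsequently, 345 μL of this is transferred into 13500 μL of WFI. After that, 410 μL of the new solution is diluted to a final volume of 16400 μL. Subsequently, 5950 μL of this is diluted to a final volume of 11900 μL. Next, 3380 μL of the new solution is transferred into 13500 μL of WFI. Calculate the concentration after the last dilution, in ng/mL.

Overall dilution factor = 8 × 40.13 × 40 × 2 × 4.994 = 1.28 × 10⁵.
34.0 mg/mL / 1.28 × 10⁵ = 2.65 × 10⁻⁴ mg/mL = 265 ng/mL.

265 ng/mL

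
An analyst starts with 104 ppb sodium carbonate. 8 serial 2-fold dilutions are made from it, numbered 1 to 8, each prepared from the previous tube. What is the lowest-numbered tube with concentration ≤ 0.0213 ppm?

tube 3

Tube n has concentration 104 ppb / 2ⁿ.
Need 2ⁿ ≥ 104 ppb / 0.0213 ppm = 4.88, so n ≥ 2.29.
First such tube: n = 3.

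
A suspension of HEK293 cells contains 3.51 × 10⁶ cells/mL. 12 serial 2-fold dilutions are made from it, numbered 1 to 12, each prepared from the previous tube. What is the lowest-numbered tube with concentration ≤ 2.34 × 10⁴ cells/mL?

Tube n has concentration 3.51 × 10⁶ cells/mL / 2ⁿ.
Need 2ⁿ ≥ 3.51 × 10⁶ cells/mL / 2.34 × 10⁴ cells/mL = 150, so n ≥ 7.23.
First such tube: n = 8.

tube 8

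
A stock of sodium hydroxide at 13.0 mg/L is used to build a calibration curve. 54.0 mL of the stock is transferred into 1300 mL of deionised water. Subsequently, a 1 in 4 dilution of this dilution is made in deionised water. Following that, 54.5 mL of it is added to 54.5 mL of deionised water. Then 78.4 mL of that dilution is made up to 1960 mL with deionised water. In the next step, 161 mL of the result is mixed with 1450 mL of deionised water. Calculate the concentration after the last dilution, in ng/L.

Overall dilution factor = 25.07 × 4 × 2 × 25 × 10.01 = 5.02 × 10⁴.
13.0 mg/L / 5.02 × 10⁴ = 2.59 × 10⁻⁴ mg/L = 259 ng/L.

259 ng/L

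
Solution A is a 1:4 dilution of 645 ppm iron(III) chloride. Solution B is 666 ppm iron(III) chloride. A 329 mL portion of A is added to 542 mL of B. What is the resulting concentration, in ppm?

C_A = 645 ppm / 4 = 161 ppm.
C_mix = (C_A·V_A + C_B·V_B)/(V_A + V_B) = (161×329 + 666×542) / 871.0 = 475 ppm.

475 ppm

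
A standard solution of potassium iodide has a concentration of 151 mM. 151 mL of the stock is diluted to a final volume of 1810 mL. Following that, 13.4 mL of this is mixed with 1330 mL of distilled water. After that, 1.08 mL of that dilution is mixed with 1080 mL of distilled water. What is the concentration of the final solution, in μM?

0.126 μM

Overall dilution factor = 11.99 × 100.3 × 1001 = 1.20 × 10⁶.
151 mM / 1.20 × 10⁶ = 1.26 × 10⁻⁴ mM = 0.126 μM.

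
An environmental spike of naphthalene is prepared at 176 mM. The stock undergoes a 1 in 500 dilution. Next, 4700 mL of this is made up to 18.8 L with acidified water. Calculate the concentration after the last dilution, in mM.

Overall dilution factor = 500 × 4 = 2000.
176 mM / 2000 = 0.0880 mM.

0.0880 mM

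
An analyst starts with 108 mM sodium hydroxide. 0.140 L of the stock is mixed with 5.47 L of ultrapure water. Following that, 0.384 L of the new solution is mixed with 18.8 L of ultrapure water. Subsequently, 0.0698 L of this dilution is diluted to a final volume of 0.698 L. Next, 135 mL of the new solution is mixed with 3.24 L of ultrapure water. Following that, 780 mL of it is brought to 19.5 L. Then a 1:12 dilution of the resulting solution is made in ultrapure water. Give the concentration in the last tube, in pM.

Overall dilution factor = 40.07 × 49.96 × 10 × 25 × 25 × 12 = 1.50 × 10⁸.
108 mM / 1.50 × 10⁸ = 7.19 × 10⁻⁷ mM = 719 pM.

719 pM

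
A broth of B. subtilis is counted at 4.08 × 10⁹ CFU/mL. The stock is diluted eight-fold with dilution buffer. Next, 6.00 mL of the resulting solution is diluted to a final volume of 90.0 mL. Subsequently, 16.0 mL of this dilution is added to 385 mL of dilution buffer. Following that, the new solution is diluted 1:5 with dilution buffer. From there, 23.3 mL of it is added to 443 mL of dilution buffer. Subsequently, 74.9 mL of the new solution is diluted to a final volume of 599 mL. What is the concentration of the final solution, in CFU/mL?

Overall dilution factor = 8 × 15 × 25.06 × 5 × 20.01 × 7.997 = 2.41 × 10⁶.
4.08 × 10⁹ CFU/mL / 2.41 × 10⁶ = 1700 CFU/mL.

1700 CFU/mL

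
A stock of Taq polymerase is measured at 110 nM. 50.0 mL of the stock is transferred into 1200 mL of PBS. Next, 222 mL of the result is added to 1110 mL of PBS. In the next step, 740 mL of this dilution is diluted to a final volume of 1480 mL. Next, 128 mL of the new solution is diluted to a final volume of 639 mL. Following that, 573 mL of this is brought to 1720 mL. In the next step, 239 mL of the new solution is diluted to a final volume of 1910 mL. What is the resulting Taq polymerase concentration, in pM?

3.06 pM

Overall dilution factor = 25 × 6 × 2 × 4.992 × 3.002 × 7.992 = 3.59 × 10⁴.
110 nM / 3.59 × 10⁴ = 3.06 × 10⁻³ nM = 3.06 pM.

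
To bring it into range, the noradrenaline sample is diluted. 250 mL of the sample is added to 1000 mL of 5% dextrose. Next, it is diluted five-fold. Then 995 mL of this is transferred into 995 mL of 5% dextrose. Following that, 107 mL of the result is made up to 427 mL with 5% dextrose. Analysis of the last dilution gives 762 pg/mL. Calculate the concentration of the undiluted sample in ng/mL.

152 ng/mL

Overall dilution factor = 5 × 5 × 2 × 3.991 = 200.
Original = 762 pg/mL × 200 = 1.52 × 10⁵ pg/mL = 152 ng/mL.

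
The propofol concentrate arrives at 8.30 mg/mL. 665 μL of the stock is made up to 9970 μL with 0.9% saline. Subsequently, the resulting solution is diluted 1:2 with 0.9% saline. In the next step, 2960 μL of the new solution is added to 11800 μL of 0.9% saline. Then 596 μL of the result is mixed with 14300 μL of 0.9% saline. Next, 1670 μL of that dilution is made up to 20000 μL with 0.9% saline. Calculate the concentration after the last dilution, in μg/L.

Overall dilution factor = 14.99 × 2 × 4.986 × 24.99 × 11.98 = 4.48 × 10⁴.
8.30 mg/mL / 4.48 × 10⁴ = 1.85 × 10⁻⁴ mg/mL = 185 μg/L.

185 μg/L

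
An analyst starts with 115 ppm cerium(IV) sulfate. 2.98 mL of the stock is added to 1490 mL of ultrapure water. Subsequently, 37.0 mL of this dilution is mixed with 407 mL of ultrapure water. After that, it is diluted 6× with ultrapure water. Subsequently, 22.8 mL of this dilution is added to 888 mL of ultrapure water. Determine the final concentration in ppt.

Overall dilution factor = 501 × 12 × 6 × 39.95 = 1.44 × 10⁶.
115 ppm / 1.44 × 10⁶ = 7.98 × 10⁻⁵ ppm = 79.8 ppt.

79.8 ppt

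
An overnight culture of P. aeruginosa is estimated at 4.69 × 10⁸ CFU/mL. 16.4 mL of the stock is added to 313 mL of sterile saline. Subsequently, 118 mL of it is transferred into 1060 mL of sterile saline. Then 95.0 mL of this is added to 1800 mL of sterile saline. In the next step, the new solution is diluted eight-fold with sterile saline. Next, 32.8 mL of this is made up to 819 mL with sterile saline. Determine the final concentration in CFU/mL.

Overall dilution factor = 20.09 × 9.983 × 19.95 × 8 × 24.97 = 7.99 × 10⁵.
4.69 × 10⁸ CFU/mL / 7.99 × 10⁵ = 587 CFU/mL.

587 CFU/mL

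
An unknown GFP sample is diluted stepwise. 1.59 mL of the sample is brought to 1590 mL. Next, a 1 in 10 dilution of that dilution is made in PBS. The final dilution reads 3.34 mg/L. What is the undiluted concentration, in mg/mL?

33.4 mg/mL

Overall dilution factor = 1000 × 10 = 1.00 × 10⁴.
Original = 3.34 mg/L × 1.00 × 10⁴ = 3.34 × 10⁴ mg/L = 33.4 mg/mL.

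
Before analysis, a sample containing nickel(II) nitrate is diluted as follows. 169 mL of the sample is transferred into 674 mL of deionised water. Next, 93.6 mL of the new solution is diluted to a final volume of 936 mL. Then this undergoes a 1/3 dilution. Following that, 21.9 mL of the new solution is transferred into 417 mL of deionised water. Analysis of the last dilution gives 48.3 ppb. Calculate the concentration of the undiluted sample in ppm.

145 ppm

Overall dilution factor = 4.988 × 10 × 3 × 20.04 = 2999.
Original = 48.3 ppb × 2999 = 1.45 × 10⁵ ppb = 145 ppm.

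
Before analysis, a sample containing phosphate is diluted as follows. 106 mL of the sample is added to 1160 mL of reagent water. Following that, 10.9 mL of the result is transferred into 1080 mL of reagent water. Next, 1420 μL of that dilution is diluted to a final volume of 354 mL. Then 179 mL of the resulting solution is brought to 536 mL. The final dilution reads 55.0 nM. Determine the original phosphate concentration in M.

0.0491 M

Overall dilution factor = 11.94 × 100.1 × 249.3 × 2.994 = 8.92 × 10⁵.
Original = 55.0 nM × 8.92 × 10⁵ = 4.91 × 10⁷ nM = 0.0491 M.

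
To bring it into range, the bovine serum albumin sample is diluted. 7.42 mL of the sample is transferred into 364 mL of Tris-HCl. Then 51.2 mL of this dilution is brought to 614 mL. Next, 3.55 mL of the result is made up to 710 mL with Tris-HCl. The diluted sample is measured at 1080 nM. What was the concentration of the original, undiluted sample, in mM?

Overall dilution factor = 50.06 × 11.99 × 200 = 1.20 × 10⁵.
Original = 1080 nM × 1.20 × 10⁵ = 1.30 × 10⁸ nM = 130 mM.

130 mM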